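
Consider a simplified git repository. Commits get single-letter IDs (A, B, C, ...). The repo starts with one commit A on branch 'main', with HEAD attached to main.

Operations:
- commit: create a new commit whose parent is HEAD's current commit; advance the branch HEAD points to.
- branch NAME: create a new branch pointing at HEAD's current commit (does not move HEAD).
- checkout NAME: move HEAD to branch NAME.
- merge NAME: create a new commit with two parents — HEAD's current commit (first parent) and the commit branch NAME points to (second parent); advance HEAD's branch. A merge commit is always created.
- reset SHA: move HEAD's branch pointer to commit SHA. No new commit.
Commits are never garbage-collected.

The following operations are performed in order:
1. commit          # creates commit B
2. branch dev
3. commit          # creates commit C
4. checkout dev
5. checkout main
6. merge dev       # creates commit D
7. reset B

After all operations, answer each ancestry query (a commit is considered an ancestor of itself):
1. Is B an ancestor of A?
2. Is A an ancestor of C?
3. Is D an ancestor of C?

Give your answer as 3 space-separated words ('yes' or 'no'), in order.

Answer: no yes no

Derivation:
After op 1 (commit): HEAD=main@B [main=B]
After op 2 (branch): HEAD=main@B [dev=B main=B]
After op 3 (commit): HEAD=main@C [dev=B main=C]
After op 4 (checkout): HEAD=dev@B [dev=B main=C]
After op 5 (checkout): HEAD=main@C [dev=B main=C]
After op 6 (merge): HEAD=main@D [dev=B main=D]
After op 7 (reset): HEAD=main@B [dev=B main=B]
ancestors(A) = {A}; B in? no
ancestors(C) = {A,B,C}; A in? yes
ancestors(C) = {A,B,C}; D in? no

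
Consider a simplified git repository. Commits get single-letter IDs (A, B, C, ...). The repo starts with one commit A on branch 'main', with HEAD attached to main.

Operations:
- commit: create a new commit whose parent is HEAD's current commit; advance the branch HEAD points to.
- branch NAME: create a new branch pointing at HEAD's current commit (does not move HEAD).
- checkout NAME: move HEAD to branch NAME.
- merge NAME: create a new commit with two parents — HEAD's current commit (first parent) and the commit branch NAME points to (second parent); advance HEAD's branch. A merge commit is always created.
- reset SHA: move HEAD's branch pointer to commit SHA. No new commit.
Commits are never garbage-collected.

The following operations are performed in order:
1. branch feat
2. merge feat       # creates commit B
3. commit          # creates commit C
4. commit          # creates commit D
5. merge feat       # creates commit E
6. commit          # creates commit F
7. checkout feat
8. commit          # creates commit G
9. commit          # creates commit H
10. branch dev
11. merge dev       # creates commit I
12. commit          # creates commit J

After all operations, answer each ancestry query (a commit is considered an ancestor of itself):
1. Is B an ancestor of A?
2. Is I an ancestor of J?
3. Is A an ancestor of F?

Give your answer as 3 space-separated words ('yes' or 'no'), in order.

After op 1 (branch): HEAD=main@A [feat=A main=A]
After op 2 (merge): HEAD=main@B [feat=A main=B]
After op 3 (commit): HEAD=main@C [feat=A main=C]
After op 4 (commit): HEAD=main@D [feat=A main=D]
After op 5 (merge): HEAD=main@E [feat=A main=E]
After op 6 (commit): HEAD=main@F [feat=A main=F]
After op 7 (checkout): HEAD=feat@A [feat=A main=F]
After op 8 (commit): HEAD=feat@G [feat=G main=F]
After op 9 (commit): HEAD=feat@H [feat=H main=F]
After op 10 (branch): HEAD=feat@H [dev=H feat=H main=F]
After op 11 (merge): HEAD=feat@I [dev=H feat=I main=F]
After op 12 (commit): HEAD=feat@J [dev=H feat=J main=F]
ancestors(A) = {A}; B in? no
ancestors(J) = {A,G,H,I,J}; I in? yes
ancestors(F) = {A,B,C,D,E,F}; A in? yes

Answer: no yes yes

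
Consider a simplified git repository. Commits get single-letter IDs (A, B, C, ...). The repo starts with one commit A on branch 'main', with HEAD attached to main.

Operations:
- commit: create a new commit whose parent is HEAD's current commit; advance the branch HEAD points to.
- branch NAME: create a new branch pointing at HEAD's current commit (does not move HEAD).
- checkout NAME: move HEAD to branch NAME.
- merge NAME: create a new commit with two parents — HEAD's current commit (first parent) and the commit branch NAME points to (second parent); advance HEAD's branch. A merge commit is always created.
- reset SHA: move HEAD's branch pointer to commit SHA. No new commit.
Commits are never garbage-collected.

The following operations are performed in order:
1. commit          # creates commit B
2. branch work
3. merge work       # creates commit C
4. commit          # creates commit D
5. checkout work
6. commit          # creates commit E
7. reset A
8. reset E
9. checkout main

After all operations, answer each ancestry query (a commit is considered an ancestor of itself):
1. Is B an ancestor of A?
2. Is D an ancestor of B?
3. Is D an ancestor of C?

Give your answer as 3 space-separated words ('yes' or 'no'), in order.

Answer: no no no

Derivation:
After op 1 (commit): HEAD=main@B [main=B]
After op 2 (branch): HEAD=main@B [main=B work=B]
After op 3 (merge): HEAD=main@C [main=C work=B]
After op 4 (commit): HEAD=main@D [main=D work=B]
After op 5 (checkout): HEAD=work@B [main=D work=B]
After op 6 (commit): HEAD=work@E [main=D work=E]
After op 7 (reset): HEAD=work@A [main=D work=A]
After op 8 (reset): HEAD=work@E [main=D work=E]
After op 9 (checkout): HEAD=main@D [main=D work=E]
ancestors(A) = {A}; B in? no
ancestors(B) = {A,B}; D in? no
ancestors(C) = {A,B,C}; D in? no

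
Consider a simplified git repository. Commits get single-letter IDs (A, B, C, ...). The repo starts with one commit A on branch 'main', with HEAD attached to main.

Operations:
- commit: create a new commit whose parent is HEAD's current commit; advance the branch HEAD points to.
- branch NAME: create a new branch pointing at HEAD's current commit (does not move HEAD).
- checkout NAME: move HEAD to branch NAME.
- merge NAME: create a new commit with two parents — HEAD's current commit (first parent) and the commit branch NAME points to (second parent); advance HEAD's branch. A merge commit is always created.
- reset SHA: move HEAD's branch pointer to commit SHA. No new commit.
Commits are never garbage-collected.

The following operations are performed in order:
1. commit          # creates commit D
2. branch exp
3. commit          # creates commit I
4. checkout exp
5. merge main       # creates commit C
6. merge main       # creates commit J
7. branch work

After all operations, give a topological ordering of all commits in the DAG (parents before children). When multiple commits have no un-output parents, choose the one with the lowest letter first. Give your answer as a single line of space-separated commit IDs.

Answer: A D I C J

Derivation:
After op 1 (commit): HEAD=main@D [main=D]
After op 2 (branch): HEAD=main@D [exp=D main=D]
After op 3 (commit): HEAD=main@I [exp=D main=I]
After op 4 (checkout): HEAD=exp@D [exp=D main=I]
After op 5 (merge): HEAD=exp@C [exp=C main=I]
After op 6 (merge): HEAD=exp@J [exp=J main=I]
After op 7 (branch): HEAD=exp@J [exp=J main=I work=J]
commit A: parents=[]
commit C: parents=['D', 'I']
commit D: parents=['A']
commit I: parents=['D']
commit J: parents=['C', 'I']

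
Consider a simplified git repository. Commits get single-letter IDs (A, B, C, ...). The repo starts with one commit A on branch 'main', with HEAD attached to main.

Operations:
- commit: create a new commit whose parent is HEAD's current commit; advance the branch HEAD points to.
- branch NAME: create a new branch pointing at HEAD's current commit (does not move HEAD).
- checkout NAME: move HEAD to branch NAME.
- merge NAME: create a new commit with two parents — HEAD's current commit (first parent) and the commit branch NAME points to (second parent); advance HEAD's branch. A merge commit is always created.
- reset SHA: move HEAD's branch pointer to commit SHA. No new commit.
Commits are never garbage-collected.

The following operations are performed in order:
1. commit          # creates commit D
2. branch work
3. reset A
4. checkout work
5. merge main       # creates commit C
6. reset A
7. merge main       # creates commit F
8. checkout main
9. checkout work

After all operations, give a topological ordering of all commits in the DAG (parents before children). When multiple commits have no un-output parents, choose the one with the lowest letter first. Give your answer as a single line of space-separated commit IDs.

After op 1 (commit): HEAD=main@D [main=D]
After op 2 (branch): HEAD=main@D [main=D work=D]
After op 3 (reset): HEAD=main@A [main=A work=D]
After op 4 (checkout): HEAD=work@D [main=A work=D]
After op 5 (merge): HEAD=work@C [main=A work=C]
After op 6 (reset): HEAD=work@A [main=A work=A]
After op 7 (merge): HEAD=work@F [main=A work=F]
After op 8 (checkout): HEAD=main@A [main=A work=F]
After op 9 (checkout): HEAD=work@F [main=A work=F]
commit A: parents=[]
commit C: parents=['D', 'A']
commit D: parents=['A']
commit F: parents=['A', 'A']

Answer: A D C F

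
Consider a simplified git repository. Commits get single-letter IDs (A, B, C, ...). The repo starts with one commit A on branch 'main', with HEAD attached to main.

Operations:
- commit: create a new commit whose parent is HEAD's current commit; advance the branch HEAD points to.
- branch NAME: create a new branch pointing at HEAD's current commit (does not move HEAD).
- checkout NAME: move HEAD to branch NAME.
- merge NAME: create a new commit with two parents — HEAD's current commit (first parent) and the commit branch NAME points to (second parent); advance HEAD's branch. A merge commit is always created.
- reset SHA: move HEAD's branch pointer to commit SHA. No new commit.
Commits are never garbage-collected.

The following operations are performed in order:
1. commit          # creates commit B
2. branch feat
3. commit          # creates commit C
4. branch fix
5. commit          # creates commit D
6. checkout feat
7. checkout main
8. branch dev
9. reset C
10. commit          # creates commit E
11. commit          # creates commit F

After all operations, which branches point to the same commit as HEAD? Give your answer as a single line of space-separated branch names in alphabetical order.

Answer: main

Derivation:
After op 1 (commit): HEAD=main@B [main=B]
After op 2 (branch): HEAD=main@B [feat=B main=B]
After op 3 (commit): HEAD=main@C [feat=B main=C]
After op 4 (branch): HEAD=main@C [feat=B fix=C main=C]
After op 5 (commit): HEAD=main@D [feat=B fix=C main=D]
After op 6 (checkout): HEAD=feat@B [feat=B fix=C main=D]
After op 7 (checkout): HEAD=main@D [feat=B fix=C main=D]
After op 8 (branch): HEAD=main@D [dev=D feat=B fix=C main=D]
After op 9 (reset): HEAD=main@C [dev=D feat=B fix=C main=C]
After op 10 (commit): HEAD=main@E [dev=D feat=B fix=C main=E]
After op 11 (commit): HEAD=main@F [dev=D feat=B fix=C main=F]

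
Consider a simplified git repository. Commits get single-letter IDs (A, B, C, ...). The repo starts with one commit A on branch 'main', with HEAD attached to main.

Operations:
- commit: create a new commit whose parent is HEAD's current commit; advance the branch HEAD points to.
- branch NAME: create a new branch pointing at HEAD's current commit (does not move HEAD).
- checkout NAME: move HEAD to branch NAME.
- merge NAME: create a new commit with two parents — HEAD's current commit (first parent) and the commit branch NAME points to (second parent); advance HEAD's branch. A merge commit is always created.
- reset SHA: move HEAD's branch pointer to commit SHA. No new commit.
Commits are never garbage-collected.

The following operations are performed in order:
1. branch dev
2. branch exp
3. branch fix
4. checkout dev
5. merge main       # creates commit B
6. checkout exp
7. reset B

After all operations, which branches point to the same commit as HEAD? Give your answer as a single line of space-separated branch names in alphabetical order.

After op 1 (branch): HEAD=main@A [dev=A main=A]
After op 2 (branch): HEAD=main@A [dev=A exp=A main=A]
After op 3 (branch): HEAD=main@A [dev=A exp=A fix=A main=A]
After op 4 (checkout): HEAD=dev@A [dev=A exp=A fix=A main=A]
After op 5 (merge): HEAD=dev@B [dev=B exp=A fix=A main=A]
After op 6 (checkout): HEAD=exp@A [dev=B exp=A fix=A main=A]
After op 7 (reset): HEAD=exp@B [dev=B exp=B fix=A main=A]

Answer: dev exp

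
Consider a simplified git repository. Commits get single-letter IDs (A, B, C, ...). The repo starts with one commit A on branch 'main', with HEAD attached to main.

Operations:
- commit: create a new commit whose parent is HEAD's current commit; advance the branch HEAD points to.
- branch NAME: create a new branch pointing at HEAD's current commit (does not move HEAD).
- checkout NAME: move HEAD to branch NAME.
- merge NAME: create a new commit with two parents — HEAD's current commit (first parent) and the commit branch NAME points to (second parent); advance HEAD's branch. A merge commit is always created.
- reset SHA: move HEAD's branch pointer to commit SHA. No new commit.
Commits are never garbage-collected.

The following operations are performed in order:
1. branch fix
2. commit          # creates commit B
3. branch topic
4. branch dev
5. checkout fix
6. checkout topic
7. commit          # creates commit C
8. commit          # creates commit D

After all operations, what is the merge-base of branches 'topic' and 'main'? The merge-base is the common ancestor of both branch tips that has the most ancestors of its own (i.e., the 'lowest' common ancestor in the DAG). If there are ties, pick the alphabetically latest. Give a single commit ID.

After op 1 (branch): HEAD=main@A [fix=A main=A]
After op 2 (commit): HEAD=main@B [fix=A main=B]
After op 3 (branch): HEAD=main@B [fix=A main=B topic=B]
After op 4 (branch): HEAD=main@B [dev=B fix=A main=B topic=B]
After op 5 (checkout): HEAD=fix@A [dev=B fix=A main=B topic=B]
After op 6 (checkout): HEAD=topic@B [dev=B fix=A main=B topic=B]
After op 7 (commit): HEAD=topic@C [dev=B fix=A main=B topic=C]
After op 8 (commit): HEAD=topic@D [dev=B fix=A main=B topic=D]
ancestors(topic=D): ['A', 'B', 'C', 'D']
ancestors(main=B): ['A', 'B']
common: ['A', 'B']

Answer: B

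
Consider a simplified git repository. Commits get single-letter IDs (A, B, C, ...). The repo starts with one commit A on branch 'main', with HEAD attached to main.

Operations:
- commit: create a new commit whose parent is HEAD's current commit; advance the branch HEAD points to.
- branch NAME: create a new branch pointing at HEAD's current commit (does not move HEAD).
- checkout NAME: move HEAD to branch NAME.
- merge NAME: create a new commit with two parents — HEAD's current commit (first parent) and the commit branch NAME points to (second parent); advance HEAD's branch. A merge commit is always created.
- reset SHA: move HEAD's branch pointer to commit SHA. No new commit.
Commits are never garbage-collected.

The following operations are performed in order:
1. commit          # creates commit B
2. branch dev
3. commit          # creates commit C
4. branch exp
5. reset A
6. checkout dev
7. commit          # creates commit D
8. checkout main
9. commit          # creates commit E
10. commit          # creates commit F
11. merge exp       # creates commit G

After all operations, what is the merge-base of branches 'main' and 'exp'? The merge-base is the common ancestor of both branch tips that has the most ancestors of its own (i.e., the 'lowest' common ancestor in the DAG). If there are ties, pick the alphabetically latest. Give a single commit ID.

After op 1 (commit): HEAD=main@B [main=B]
After op 2 (branch): HEAD=main@B [dev=B main=B]
After op 3 (commit): HEAD=main@C [dev=B main=C]
After op 4 (branch): HEAD=main@C [dev=B exp=C main=C]
After op 5 (reset): HEAD=main@A [dev=B exp=C main=A]
After op 6 (checkout): HEAD=dev@B [dev=B exp=C main=A]
After op 7 (commit): HEAD=dev@D [dev=D exp=C main=A]
After op 8 (checkout): HEAD=main@A [dev=D exp=C main=A]
After op 9 (commit): HEAD=main@E [dev=D exp=C main=E]
After op 10 (commit): HEAD=main@F [dev=D exp=C main=F]
After op 11 (merge): HEAD=main@G [dev=D exp=C main=G]
ancestors(main=G): ['A', 'B', 'C', 'E', 'F', 'G']
ancestors(exp=C): ['A', 'B', 'C']
common: ['A', 'B', 'C']

Answer: C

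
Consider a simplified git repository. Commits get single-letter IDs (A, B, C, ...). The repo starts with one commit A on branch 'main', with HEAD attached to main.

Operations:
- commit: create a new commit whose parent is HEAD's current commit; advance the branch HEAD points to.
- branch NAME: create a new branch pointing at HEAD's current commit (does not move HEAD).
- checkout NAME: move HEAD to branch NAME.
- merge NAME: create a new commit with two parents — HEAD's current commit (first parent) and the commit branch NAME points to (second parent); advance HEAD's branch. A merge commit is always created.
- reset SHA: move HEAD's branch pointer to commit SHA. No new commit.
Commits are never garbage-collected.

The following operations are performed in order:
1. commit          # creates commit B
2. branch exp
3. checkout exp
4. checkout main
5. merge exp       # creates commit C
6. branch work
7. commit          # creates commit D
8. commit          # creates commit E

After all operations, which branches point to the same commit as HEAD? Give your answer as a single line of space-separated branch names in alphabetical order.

After op 1 (commit): HEAD=main@B [main=B]
After op 2 (branch): HEAD=main@B [exp=B main=B]
After op 3 (checkout): HEAD=exp@B [exp=B main=B]
After op 4 (checkout): HEAD=main@B [exp=B main=B]
After op 5 (merge): HEAD=main@C [exp=B main=C]
After op 6 (branch): HEAD=main@C [exp=B main=C work=C]
After op 7 (commit): HEAD=main@D [exp=B main=D work=C]
After op 8 (commit): HEAD=main@E [exp=B main=E work=C]

Answer: main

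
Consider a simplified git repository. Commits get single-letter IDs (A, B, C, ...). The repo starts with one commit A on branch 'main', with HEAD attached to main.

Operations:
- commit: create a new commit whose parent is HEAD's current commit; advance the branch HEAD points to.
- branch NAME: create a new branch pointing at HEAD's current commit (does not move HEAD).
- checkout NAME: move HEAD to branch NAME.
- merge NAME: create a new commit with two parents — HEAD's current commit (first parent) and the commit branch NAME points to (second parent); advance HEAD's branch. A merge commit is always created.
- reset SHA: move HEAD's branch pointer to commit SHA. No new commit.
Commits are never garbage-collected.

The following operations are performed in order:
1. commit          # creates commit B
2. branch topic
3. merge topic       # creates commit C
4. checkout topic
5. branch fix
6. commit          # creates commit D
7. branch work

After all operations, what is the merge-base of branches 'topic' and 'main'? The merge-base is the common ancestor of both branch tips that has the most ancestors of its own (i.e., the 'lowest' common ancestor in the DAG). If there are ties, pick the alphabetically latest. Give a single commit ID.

Answer: B

Derivation:
After op 1 (commit): HEAD=main@B [main=B]
After op 2 (branch): HEAD=main@B [main=B topic=B]
After op 3 (merge): HEAD=main@C [main=C topic=B]
After op 4 (checkout): HEAD=topic@B [main=C topic=B]
After op 5 (branch): HEAD=topic@B [fix=B main=C topic=B]
After op 6 (commit): HEAD=topic@D [fix=B main=C topic=D]
After op 7 (branch): HEAD=topic@D [fix=B main=C topic=D work=D]
ancestors(topic=D): ['A', 'B', 'D']
ancestors(main=C): ['A', 'B', 'C']
common: ['A', 'B']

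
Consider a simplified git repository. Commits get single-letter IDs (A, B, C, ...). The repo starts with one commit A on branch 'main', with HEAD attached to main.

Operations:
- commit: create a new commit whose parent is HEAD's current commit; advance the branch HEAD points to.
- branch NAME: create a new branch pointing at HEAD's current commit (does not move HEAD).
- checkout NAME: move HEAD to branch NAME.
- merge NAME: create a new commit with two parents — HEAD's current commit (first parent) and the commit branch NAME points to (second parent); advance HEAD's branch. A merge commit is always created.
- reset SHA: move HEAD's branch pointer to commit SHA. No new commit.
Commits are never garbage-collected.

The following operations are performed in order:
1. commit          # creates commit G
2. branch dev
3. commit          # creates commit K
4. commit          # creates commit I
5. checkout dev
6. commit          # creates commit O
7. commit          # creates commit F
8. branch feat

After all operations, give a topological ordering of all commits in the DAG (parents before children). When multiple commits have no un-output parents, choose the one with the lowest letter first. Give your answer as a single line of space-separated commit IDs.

After op 1 (commit): HEAD=main@G [main=G]
After op 2 (branch): HEAD=main@G [dev=G main=G]
After op 3 (commit): HEAD=main@K [dev=G main=K]
After op 4 (commit): HEAD=main@I [dev=G main=I]
After op 5 (checkout): HEAD=dev@G [dev=G main=I]
After op 6 (commit): HEAD=dev@O [dev=O main=I]
After op 7 (commit): HEAD=dev@F [dev=F main=I]
After op 8 (branch): HEAD=dev@F [dev=F feat=F main=I]
commit A: parents=[]
commit F: parents=['O']
commit G: parents=['A']
commit I: parents=['K']
commit K: parents=['G']
commit O: parents=['G']

Answer: A G K I O F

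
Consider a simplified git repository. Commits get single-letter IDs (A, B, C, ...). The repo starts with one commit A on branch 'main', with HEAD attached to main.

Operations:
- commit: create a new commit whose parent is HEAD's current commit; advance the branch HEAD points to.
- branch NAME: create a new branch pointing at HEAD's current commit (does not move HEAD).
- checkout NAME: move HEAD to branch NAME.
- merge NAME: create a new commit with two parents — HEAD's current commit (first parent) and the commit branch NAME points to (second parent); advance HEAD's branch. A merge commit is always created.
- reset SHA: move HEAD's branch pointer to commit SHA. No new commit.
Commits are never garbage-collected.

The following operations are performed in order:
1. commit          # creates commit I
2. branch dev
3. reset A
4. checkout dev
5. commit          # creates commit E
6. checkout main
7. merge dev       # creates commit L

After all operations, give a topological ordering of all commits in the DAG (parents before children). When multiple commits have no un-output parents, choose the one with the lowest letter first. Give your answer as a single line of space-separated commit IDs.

Answer: A I E L

Derivation:
After op 1 (commit): HEAD=main@I [main=I]
After op 2 (branch): HEAD=main@I [dev=I main=I]
After op 3 (reset): HEAD=main@A [dev=I main=A]
After op 4 (checkout): HEAD=dev@I [dev=I main=A]
After op 5 (commit): HEAD=dev@E [dev=E main=A]
After op 6 (checkout): HEAD=main@A [dev=E main=A]
After op 7 (merge): HEAD=main@L [dev=E main=L]
commit A: parents=[]
commit E: parents=['I']
commit I: parents=['A']
commit L: parents=['A', 'E']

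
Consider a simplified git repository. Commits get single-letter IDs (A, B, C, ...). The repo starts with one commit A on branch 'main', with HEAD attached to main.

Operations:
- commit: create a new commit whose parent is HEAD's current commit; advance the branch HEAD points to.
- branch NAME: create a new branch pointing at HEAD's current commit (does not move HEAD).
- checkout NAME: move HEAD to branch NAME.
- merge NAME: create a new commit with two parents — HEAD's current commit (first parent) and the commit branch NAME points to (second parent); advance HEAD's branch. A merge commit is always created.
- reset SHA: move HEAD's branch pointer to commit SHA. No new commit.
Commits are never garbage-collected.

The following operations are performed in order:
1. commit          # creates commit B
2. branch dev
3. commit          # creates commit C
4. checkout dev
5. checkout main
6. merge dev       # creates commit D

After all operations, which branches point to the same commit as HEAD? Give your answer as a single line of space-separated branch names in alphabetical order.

Answer: main

Derivation:
After op 1 (commit): HEAD=main@B [main=B]
After op 2 (branch): HEAD=main@B [dev=B main=B]
After op 3 (commit): HEAD=main@C [dev=B main=C]
After op 4 (checkout): HEAD=dev@B [dev=B main=C]
After op 5 (checkout): HEAD=main@C [dev=B main=C]
After op 6 (merge): HEAD=main@D [dev=B main=D]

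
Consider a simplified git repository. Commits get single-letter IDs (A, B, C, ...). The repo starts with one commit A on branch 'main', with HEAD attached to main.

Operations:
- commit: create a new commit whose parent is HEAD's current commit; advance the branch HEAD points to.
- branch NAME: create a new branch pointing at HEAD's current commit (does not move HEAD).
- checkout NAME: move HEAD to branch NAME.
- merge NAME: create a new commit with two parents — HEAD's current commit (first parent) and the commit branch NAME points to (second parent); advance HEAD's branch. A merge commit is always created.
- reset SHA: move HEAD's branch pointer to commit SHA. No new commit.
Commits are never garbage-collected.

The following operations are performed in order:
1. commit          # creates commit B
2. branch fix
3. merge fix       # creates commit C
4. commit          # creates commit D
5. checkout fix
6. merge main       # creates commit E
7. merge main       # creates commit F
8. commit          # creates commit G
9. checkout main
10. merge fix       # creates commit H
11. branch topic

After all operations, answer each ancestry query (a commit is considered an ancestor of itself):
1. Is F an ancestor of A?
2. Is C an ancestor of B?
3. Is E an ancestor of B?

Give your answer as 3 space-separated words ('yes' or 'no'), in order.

Answer: no no no

Derivation:
After op 1 (commit): HEAD=main@B [main=B]
After op 2 (branch): HEAD=main@B [fix=B main=B]
After op 3 (merge): HEAD=main@C [fix=B main=C]
After op 4 (commit): HEAD=main@D [fix=B main=D]
After op 5 (checkout): HEAD=fix@B [fix=B main=D]
After op 6 (merge): HEAD=fix@E [fix=E main=D]
After op 7 (merge): HEAD=fix@F [fix=F main=D]
After op 8 (commit): HEAD=fix@G [fix=G main=D]
After op 9 (checkout): HEAD=main@D [fix=G main=D]
After op 10 (merge): HEAD=main@H [fix=G main=H]
After op 11 (branch): HEAD=main@H [fix=G main=H topic=H]
ancestors(A) = {A}; F in? no
ancestors(B) = {A,B}; C in? no
ancestors(B) = {A,B}; E in? no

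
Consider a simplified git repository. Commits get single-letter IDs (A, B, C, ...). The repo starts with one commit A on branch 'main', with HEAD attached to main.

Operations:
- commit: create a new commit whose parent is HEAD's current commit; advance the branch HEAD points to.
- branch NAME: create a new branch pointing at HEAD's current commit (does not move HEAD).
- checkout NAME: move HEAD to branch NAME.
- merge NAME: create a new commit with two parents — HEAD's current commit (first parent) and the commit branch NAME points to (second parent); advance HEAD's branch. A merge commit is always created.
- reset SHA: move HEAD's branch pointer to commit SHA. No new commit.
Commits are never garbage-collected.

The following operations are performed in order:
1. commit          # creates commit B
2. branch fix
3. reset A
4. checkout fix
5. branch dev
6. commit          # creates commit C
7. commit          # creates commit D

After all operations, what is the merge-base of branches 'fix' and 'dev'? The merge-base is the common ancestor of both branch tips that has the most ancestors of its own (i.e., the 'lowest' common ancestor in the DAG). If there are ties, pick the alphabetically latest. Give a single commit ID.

Answer: B

Derivation:
After op 1 (commit): HEAD=main@B [main=B]
After op 2 (branch): HEAD=main@B [fix=B main=B]
After op 3 (reset): HEAD=main@A [fix=B main=A]
After op 4 (checkout): HEAD=fix@B [fix=B main=A]
After op 5 (branch): HEAD=fix@B [dev=B fix=B main=A]
After op 6 (commit): HEAD=fix@C [dev=B fix=C main=A]
After op 7 (commit): HEAD=fix@D [dev=B fix=D main=A]
ancestors(fix=D): ['A', 'B', 'C', 'D']
ancestors(dev=B): ['A', 'B']
common: ['A', 'B']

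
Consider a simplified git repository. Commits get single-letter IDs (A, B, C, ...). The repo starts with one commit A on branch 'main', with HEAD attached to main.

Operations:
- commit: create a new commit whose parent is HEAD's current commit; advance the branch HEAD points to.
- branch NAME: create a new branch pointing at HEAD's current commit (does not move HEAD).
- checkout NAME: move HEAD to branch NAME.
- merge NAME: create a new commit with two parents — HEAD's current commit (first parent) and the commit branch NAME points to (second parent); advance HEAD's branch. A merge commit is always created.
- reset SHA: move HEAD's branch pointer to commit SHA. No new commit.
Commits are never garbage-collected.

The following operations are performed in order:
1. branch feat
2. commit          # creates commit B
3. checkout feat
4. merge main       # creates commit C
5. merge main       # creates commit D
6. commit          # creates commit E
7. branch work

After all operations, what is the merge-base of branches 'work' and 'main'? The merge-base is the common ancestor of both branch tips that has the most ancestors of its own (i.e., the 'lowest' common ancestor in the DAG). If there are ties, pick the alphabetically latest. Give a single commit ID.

After op 1 (branch): HEAD=main@A [feat=A main=A]
After op 2 (commit): HEAD=main@B [feat=A main=B]
After op 3 (checkout): HEAD=feat@A [feat=A main=B]
After op 4 (merge): HEAD=feat@C [feat=C main=B]
After op 5 (merge): HEAD=feat@D [feat=D main=B]
After op 6 (commit): HEAD=feat@E [feat=E main=B]
After op 7 (branch): HEAD=feat@E [feat=E main=B work=E]
ancestors(work=E): ['A', 'B', 'C', 'D', 'E']
ancestors(main=B): ['A', 'B']
common: ['A', 'B']

Answer: B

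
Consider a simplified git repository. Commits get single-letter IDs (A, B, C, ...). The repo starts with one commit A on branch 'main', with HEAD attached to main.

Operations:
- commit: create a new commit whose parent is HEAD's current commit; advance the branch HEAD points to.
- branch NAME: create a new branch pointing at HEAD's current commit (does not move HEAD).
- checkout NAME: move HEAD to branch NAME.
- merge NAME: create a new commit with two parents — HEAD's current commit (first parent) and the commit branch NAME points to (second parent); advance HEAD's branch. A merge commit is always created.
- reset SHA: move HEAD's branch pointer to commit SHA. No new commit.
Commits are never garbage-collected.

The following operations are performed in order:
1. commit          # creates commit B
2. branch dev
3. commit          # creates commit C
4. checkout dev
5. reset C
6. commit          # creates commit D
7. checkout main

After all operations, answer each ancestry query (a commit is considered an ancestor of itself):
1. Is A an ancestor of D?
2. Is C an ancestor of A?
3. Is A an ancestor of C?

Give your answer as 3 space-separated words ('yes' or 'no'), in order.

Answer: yes no yes

Derivation:
After op 1 (commit): HEAD=main@B [main=B]
After op 2 (branch): HEAD=main@B [dev=B main=B]
After op 3 (commit): HEAD=main@C [dev=B main=C]
After op 4 (checkout): HEAD=dev@B [dev=B main=C]
After op 5 (reset): HEAD=dev@C [dev=C main=C]
After op 6 (commit): HEAD=dev@D [dev=D main=C]
After op 7 (checkout): HEAD=main@C [dev=D main=C]
ancestors(D) = {A,B,C,D}; A in? yes
ancestors(A) = {A}; C in? no
ancestors(C) = {A,B,C}; A in? yes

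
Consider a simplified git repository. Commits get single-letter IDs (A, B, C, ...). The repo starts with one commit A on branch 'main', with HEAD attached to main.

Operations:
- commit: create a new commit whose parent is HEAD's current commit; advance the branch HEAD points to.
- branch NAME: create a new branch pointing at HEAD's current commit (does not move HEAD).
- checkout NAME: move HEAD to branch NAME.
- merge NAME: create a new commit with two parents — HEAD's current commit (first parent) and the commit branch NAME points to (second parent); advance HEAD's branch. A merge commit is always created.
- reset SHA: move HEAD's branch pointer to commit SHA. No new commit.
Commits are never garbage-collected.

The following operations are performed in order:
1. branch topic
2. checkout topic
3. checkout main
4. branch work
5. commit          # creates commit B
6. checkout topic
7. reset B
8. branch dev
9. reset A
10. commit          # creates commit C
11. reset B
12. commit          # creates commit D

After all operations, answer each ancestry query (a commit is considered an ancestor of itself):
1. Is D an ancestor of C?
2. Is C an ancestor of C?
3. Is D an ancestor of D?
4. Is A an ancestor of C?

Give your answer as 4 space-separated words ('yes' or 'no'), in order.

After op 1 (branch): HEAD=main@A [main=A topic=A]
After op 2 (checkout): HEAD=topic@A [main=A topic=A]
After op 3 (checkout): HEAD=main@A [main=A topic=A]
After op 4 (branch): HEAD=main@A [main=A topic=A work=A]
After op 5 (commit): HEAD=main@B [main=B topic=A work=A]
After op 6 (checkout): HEAD=topic@A [main=B topic=A work=A]
After op 7 (reset): HEAD=topic@B [main=B topic=B work=A]
After op 8 (branch): HEAD=topic@B [dev=B main=B topic=B work=A]
After op 9 (reset): HEAD=topic@A [dev=B main=B topic=A work=A]
After op 10 (commit): HEAD=topic@C [dev=B main=B topic=C work=A]
After op 11 (reset): HEAD=topic@B [dev=B main=B topic=B work=A]
After op 12 (commit): HEAD=topic@D [dev=B main=B topic=D work=A]
ancestors(C) = {A,C}; D in? no
ancestors(C) = {A,C}; C in? yes
ancestors(D) = {A,B,D}; D in? yes
ancestors(C) = {A,C}; A in? yes

Answer: no yes yes yes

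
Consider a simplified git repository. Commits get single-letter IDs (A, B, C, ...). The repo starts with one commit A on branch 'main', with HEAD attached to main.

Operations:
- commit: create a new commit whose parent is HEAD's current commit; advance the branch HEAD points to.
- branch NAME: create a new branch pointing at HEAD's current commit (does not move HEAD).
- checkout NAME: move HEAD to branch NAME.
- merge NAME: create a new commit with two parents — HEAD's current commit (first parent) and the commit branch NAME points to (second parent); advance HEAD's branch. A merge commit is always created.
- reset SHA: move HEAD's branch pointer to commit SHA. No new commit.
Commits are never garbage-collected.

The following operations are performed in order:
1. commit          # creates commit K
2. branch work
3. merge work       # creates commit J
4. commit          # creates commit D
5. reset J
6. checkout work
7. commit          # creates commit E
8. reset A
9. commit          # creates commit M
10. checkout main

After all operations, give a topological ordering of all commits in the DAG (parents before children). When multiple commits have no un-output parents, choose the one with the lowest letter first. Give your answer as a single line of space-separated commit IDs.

After op 1 (commit): HEAD=main@K [main=K]
After op 2 (branch): HEAD=main@K [main=K work=K]
After op 3 (merge): HEAD=main@J [main=J work=K]
After op 4 (commit): HEAD=main@D [main=D work=K]
After op 5 (reset): HEAD=main@J [main=J work=K]
After op 6 (checkout): HEAD=work@K [main=J work=K]
After op 7 (commit): HEAD=work@E [main=J work=E]
After op 8 (reset): HEAD=work@A [main=J work=A]
After op 9 (commit): HEAD=work@M [main=J work=M]
After op 10 (checkout): HEAD=main@J [main=J work=M]
commit A: parents=[]
commit D: parents=['J']
commit E: parents=['K']
commit J: parents=['K', 'K']
commit K: parents=['A']
commit M: parents=['A']

Answer: A K E J D M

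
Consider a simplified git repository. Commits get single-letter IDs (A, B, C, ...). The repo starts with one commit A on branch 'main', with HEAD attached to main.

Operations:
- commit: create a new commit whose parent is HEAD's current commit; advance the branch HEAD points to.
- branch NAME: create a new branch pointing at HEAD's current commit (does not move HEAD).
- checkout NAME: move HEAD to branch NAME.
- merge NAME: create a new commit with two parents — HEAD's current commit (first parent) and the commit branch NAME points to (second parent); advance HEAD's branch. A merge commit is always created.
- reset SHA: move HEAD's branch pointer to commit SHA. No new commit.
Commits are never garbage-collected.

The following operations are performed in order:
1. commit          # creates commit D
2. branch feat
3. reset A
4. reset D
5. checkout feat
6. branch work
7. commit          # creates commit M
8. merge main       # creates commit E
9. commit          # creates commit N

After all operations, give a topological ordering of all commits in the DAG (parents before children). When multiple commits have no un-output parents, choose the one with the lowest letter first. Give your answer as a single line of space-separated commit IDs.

Answer: A D M E N

Derivation:
After op 1 (commit): HEAD=main@D [main=D]
After op 2 (branch): HEAD=main@D [feat=D main=D]
After op 3 (reset): HEAD=main@A [feat=D main=A]
After op 4 (reset): HEAD=main@D [feat=D main=D]
After op 5 (checkout): HEAD=feat@D [feat=D main=D]
After op 6 (branch): HEAD=feat@D [feat=D main=D work=D]
After op 7 (commit): HEAD=feat@M [feat=M main=D work=D]
After op 8 (merge): HEAD=feat@E [feat=E main=D work=D]
After op 9 (commit): HEAD=feat@N [feat=N main=D work=D]
commit A: parents=[]
commit D: parents=['A']
commit E: parents=['M', 'D']
commit M: parents=['D']
commit N: parents=['E']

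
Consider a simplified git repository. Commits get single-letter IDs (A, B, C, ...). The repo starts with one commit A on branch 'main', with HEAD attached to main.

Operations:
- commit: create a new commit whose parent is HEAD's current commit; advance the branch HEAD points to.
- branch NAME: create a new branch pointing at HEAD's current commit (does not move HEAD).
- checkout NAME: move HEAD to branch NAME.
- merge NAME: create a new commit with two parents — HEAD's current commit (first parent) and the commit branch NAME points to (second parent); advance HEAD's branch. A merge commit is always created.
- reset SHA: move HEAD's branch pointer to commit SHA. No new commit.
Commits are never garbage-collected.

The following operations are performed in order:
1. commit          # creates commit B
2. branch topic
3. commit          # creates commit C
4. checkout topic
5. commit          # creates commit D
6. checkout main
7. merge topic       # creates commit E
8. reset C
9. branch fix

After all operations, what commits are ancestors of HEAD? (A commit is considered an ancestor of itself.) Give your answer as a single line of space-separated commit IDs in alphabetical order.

After op 1 (commit): HEAD=main@B [main=B]
After op 2 (branch): HEAD=main@B [main=B topic=B]
After op 3 (commit): HEAD=main@C [main=C topic=B]
After op 4 (checkout): HEAD=topic@B [main=C topic=B]
After op 5 (commit): HEAD=topic@D [main=C topic=D]
After op 6 (checkout): HEAD=main@C [main=C topic=D]
After op 7 (merge): HEAD=main@E [main=E topic=D]
After op 8 (reset): HEAD=main@C [main=C topic=D]
After op 9 (branch): HEAD=main@C [fix=C main=C topic=D]

Answer: A B C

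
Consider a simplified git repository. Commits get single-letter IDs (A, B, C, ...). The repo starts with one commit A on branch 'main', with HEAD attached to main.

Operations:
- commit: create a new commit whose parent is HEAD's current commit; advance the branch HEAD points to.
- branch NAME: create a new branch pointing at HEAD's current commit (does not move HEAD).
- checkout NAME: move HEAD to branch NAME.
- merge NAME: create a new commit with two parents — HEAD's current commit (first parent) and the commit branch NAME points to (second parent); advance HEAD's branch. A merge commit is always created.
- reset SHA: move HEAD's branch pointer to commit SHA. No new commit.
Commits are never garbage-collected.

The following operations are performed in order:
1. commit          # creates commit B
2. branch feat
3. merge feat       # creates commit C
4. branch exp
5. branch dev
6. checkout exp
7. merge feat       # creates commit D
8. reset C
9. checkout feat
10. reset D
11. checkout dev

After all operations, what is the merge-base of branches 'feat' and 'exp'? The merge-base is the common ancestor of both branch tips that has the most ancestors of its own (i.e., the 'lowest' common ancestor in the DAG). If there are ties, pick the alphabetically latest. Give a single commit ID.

Answer: C

Derivation:
After op 1 (commit): HEAD=main@B [main=B]
After op 2 (branch): HEAD=main@B [feat=B main=B]
After op 3 (merge): HEAD=main@C [feat=B main=C]
After op 4 (branch): HEAD=main@C [exp=C feat=B main=C]
After op 5 (branch): HEAD=main@C [dev=C exp=C feat=B main=C]
After op 6 (checkout): HEAD=exp@C [dev=C exp=C feat=B main=C]
After op 7 (merge): HEAD=exp@D [dev=C exp=D feat=B main=C]
After op 8 (reset): HEAD=exp@C [dev=C exp=C feat=B main=C]
After op 9 (checkout): HEAD=feat@B [dev=C exp=C feat=B main=C]
After op 10 (reset): HEAD=feat@D [dev=C exp=C feat=D main=C]
After op 11 (checkout): HEAD=dev@C [dev=C exp=C feat=D main=C]
ancestors(feat=D): ['A', 'B', 'C', 'D']
ancestors(exp=C): ['A', 'B', 'C']
common: ['A', 'B', 'C']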